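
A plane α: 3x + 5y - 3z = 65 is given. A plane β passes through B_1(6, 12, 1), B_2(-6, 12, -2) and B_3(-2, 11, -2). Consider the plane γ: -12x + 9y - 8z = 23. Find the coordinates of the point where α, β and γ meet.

(6, 7, -4)

B_1B_2 = (-12, 0, -3), B_1B_3 = (-8, -1, -3); a normal to β is B_1B_2 × B_1B_3 = (-3, -12, 12).
Using B_1: β has equation -3x - 12y + 12z = -150.
Solving the 3×3 linear system 3x + 5y - 3z = 65, -3x - 12y + 12z = -150, -12x + 9y - 8z = 23 (e.g. by elimination or Cramer's rule, determinant = -363) gives (6, 7, -4).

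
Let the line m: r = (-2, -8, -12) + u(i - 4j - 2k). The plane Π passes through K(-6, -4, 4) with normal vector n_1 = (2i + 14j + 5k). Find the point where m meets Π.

Π: n_1·r = n_1·K gives 2x + 14y + 5z = -48.
Substitute r = (-2, -8, -12) + t(1, -4, -2) into the plane: -176 + (-64)t = -48, so t = -2.
Intersection: (-2, -8, -12) + (-2)·(1, -4, -2) = (-4, 0, -8).

(-4, 0, -8)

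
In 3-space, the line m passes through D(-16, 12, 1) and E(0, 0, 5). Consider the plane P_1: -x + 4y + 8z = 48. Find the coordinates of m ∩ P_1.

(-4, 3, 4)

A direction vector for m is E − D = (16, -12, 4).
Substitute r = (-16, 12, 1) + t(16, -12, 4) into the plane: 72 + (-32)t = 48, so t = 3/4.
Intersection: (-16, 12, 1) + (3/4)·(16, -12, 4) = (-4, 3, 4).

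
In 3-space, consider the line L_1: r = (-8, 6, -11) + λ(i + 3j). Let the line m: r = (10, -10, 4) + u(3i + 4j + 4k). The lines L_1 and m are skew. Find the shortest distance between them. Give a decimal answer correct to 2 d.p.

15.07

Common perpendicular direction n = (1, 3, 0) × (3, 4, 4) = (12, -4, -5).
With w = (10, -10, 4) − (-8, 6, -11) = (18, -16, 15), w · n = 205.
Distance = |w · n| / |n| = |205| / √185 ≈ 15.07.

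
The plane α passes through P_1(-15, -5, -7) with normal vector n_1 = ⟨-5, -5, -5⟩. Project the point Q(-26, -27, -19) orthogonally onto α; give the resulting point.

(-11, -12, -4)

α: n_1·r = n_1·P_1 gives -5x - 5y - 5z = 135.
Foot = Q − λn with λ = (n·Q − d)/|n|² = (360 − 135)/75 = 3.
Foot = (-26, -27, -19) − 3·(-5, -5, -5) = (-11, -12, -4).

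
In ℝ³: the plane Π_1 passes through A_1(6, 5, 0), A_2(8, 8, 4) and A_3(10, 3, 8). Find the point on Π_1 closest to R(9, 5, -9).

(3, 5, -6)

A_1A_2 = (2, 3, 4), A_1A_3 = (4, -2, 8); a normal to Π_1 is A_1A_2 × A_1A_3 = (32, 0, -16).
Using A_1: Π_1 has equation 32x - 16z = 192.
Foot = R − λn with λ = (n·R − d)/|n|² = (432 − 192)/1280 = 3/16.
Foot = (9, 5, -9) − (3/16)·(32, 0, -16) = (3, 5, -6).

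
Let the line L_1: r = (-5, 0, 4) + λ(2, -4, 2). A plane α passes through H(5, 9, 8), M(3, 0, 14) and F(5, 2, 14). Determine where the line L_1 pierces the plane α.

(-7, 4, 2)

HM = (-2, -9, 6), HF = (0, -7, 6); a normal to α is HM × HF = (-12, 12, 14).
Using H: α has equation -12x + 12y + 14z = 160.
Substitute r = (-5, 0, 4) + t(2, -4, 2) into the plane: 116 + (-44)t = 160, so t = -1.
Intersection: (-5, 0, 4) + (-1)·(2, -4, 2) = (-7, 4, 2).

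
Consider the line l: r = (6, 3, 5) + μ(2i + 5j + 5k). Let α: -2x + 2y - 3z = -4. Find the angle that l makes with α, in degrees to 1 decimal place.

17.3

sin θ = |n·v| / (|n||v|) = |-9| / (√17 · √54) = 0.29704.
θ ≈ 17.3°.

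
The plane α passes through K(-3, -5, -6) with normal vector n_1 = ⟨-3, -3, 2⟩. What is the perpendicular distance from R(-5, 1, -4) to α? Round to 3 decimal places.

α: n_1·r = n_1·K gives -3x - 3y + 2z = 12.
n·R − d = (-3)·(-5) + (-3)·(1) + (2)·(-4) − 12 = -8; |n| = √22.
Distance = |-8| / √22 = 8/√22 ≈ 1.706.

1.706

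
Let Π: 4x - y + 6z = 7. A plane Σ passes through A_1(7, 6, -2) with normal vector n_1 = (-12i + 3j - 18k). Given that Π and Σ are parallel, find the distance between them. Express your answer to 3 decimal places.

Σ: n_1·r = n_1·A_1 gives -12x + 3y - 18z = -30.
Rescale Σ by 1/(-3): 4x - y + 6z = 10. Then distance = |7 − 10| / √53 ≈ 0.412.

0.412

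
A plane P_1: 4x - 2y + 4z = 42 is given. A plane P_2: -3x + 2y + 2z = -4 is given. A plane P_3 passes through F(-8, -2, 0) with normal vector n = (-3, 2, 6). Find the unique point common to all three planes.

(2, -5, 6)

P_3: n·r = n·F gives -3x + 2y + 6z = 20.
Solving the 3×3 linear system 4x - 2y + 4z = 42, -3x + 2y + 2z = -4, -3x + 2y + 6z = 20 (e.g. by elimination or Cramer's rule, determinant = 8) gives (2, -5, 6).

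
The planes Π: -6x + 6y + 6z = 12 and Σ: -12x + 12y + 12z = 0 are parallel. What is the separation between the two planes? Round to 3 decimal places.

1.155

Rescale Σ by 1/2: -6x + 6y + 6z = 0. Then distance = |12 − 0| / √108 ≈ 1.155.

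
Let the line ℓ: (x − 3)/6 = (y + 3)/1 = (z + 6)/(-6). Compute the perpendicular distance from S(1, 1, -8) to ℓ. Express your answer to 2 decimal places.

4.88

ℓ has direction (6, 1, -6) through (3, -3, -6).
Taking (3, -3, -6) on ℓ with direction v = (6, 1, -6): w = S − (3, -3, -6) = (-2, 4, -2), and w × v = (-22, -24, -26).
Distance = |w × v| / |v| = √1736 / √73 ≈ 4.88.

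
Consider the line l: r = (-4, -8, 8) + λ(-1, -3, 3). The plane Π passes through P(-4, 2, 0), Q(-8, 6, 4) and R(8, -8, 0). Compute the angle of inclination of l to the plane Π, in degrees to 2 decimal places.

PQ = (-4, 4, 4), PR = (12, -10, 0); a normal to Π is PQ × PR = (40, 48, -8).
Using P: Π has equation 40x + 48y - 8z = -64.
sin θ = |n·v| / (|n||v|) = |-208| / (√3968 · √19) = 0.75753.
θ ≈ 49.25°.

49.25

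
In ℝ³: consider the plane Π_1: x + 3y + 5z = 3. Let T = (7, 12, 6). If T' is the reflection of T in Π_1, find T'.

λ = (n·T − d)/|n|² = (73 − 3)/35 = 2.
Reflection = T − 2λn = (7, 12, 6) − 4·(1, 3, 5) = (3, 0, -14).

(3, 0, -14)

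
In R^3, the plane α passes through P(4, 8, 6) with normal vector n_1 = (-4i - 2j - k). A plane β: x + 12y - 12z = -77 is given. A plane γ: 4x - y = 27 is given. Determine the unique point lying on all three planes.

α: n_1·r = n_1·P gives -4x - 2y - z = -38.
Solving the 3×3 linear system -4x - 2y - z = -38, x + 12y - 12z = -77, 4x - y = 27 (e.g. by elimination or Cramer's rule, determinant = 193) gives (7, 1, 8).

(7, 1, 8)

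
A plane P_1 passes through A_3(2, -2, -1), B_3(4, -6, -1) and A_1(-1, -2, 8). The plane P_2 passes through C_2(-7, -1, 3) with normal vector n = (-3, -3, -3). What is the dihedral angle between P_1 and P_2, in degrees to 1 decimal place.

24.9

A_3B_3 = (2, -4, 0), A_3A_1 = (-3, 0, 9); a normal to P_1 is A_3B_3 × A_3A_1 = (-36, -18, -12).
Using A_3: P_1 has equation -36x - 18y - 12z = -24.
P_2: n·r = n·C_2 gives -3x - 3y - 3z = 15.
cos θ = |n₁·n₂| / (|n₁||n₂|) = |198| / (√1764 · √27).
θ = arccos(0.90726) ≈ 24.9°.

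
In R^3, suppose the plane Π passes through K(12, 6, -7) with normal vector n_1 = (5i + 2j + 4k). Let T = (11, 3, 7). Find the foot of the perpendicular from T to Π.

Π: n_1·r = n_1·K gives 5x + 2y + 4z = 44.
Foot = T − λn with λ = (n·T − d)/|n|² = (89 − 44)/45 = 1.
Foot = (11, 3, 7) − 1·(5, 2, 4) = (6, 1, 3).

(6, 1, 3)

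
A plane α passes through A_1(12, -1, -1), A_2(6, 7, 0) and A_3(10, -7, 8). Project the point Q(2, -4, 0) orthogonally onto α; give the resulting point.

A_1A_2 = (-6, 8, 1), A_1A_3 = (-2, -6, 9); a normal to α is A_1A_2 × A_1A_3 = (78, 52, 52).
Using A_1: α has equation 78x + 52y + 52z = 832.
Foot = Q − λn with λ = (n·Q − d)/|n|² = (-52 − 832)/11492 = -1/13.
Foot = (2, -4, 0) − (-1/13)·(78, 52, 52) = (8, 0, 4).

(8, 0, 4)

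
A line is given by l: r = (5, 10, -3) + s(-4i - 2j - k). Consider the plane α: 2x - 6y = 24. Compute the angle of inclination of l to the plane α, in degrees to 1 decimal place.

sin θ = |n·v| / (|n||v|) = |4| / (√40 · √21) = 0.13801.
θ ≈ 7.9°.

7.9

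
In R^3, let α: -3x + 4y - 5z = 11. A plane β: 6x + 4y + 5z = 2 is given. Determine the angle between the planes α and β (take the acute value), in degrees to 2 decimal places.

cos θ = |n₁·n₂| / (|n₁||n₂|) = |-27| / (√50 · √77).
θ = arccos(0.43514) ≈ 64.21°.

64.21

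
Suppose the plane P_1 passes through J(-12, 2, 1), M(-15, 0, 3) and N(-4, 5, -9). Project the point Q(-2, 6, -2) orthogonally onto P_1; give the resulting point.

JM = (-3, -2, 2), JN = (8, 3, -10); a normal to P_1 is JM × JN = (14, -14, 7).
Using J: P_1 has equation 14x - 14y + 7z = -189.
Foot = Q − λn with λ = (n·Q − d)/|n|² = (-126 − (-189))/441 = 1/7.
Foot = (-2, 6, -2) − (1/7)·(14, -14, 7) = (-4, 8, -3).

(-4, 8, -3)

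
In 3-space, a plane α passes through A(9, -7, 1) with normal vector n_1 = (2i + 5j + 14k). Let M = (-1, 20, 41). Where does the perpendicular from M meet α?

α: n_1·r = n_1·A gives 2x + 5y + 14z = -3.
Foot = M − λn with λ = (n·M − d)/|n|² = (672 − (-3))/225 = 3.
Foot = (-1, 20, 41) − 3·(2, 5, 14) = (-7, 5, -1).

(-7, 5, -1)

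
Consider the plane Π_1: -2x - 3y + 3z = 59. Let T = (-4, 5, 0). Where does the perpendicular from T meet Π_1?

(-10, -4, 9)

Foot = T − λn with λ = (n·T − d)/|n|² = (-7 − 59)/22 = -3.
Foot = (-4, 5, 0) − (-3)·(-2, -3, 3) = (-10, -4, 9).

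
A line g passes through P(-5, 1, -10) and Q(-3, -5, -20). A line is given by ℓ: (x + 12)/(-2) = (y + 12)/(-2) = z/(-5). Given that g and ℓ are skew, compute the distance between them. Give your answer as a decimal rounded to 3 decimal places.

17.494

A direction vector for g is Q − P = (2, -6, -10).
ℓ has direction (-2, -2, -5) through (-12, -12, 0).
Common perpendicular direction n = (2, -6, -10) × (-2, -2, -5) = (10, 30, -16).
With w = (-12, -12, 0) − (-5, 1, -10) = (-7, -13, 10), w · n = -620.
Distance = |w · n| / |n| = |-620| / √1256 ≈ 17.494.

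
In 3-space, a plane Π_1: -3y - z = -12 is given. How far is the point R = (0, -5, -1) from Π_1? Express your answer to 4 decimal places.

n·R − d = (0)·(0) + (-3)·(-5) + (-1)·(-1) − (-12) = 28; |n| = √10.
Distance = |28| / √10 = 28/√10 ≈ 8.8544.

8.8544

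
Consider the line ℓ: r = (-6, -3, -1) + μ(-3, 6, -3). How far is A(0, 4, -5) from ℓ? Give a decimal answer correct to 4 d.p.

Taking (-6, -3, -1) on ℓ with direction v = (-3, 6, -3): w = A − (-6, -3, -1) = (6, 7, -4), and w × v = (3, 30, 57).
Distance = |w × v| / |v| = √4158 / √54 ≈ 8.7750.

8.7750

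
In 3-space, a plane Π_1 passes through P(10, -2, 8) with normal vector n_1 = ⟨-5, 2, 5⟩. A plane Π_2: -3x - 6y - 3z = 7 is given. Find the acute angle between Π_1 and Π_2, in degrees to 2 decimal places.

Π_1: n_1·r = n_1·P gives -5x + 2y + 5z = -14.
cos θ = |n₁·n₂| / (|n₁||n₂|) = |-12| / (√54 · √54).
θ = arccos(0.22222) ≈ 77.16°.

77.16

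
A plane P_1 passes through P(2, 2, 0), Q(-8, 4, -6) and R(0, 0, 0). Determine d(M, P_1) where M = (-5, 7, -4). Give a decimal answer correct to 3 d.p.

1.633

PQ = (-10, 2, -6), PR = (-2, -2, 0); a normal to P_1 is PQ × PR = (-12, 12, 24).
Using P: P_1 has equation -12x + 12y + 24z = 0.
n·M − d = (-12)·(-5) + (12)·(7) + (24)·(-4) − 0 = 48; |n| = √864.
Distance = |48| / √864 = 48/√864 ≈ 1.633.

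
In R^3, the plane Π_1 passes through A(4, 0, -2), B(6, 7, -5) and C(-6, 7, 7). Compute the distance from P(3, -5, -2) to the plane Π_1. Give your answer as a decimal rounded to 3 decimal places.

AB = (2, 7, -3), AC = (-10, 7, 9); a normal to Π_1 is AB × AC = (84, 12, 84).
Using A: Π_1 has equation 84x + 12y + 84z = 168.
n·P − d = (84)·(3) + (12)·(-5) + (84)·(-2) − 168 = -144; |n| = √14256.
Distance = |-144| / √14256 = 144/√14256 ≈ 1.206.

1.206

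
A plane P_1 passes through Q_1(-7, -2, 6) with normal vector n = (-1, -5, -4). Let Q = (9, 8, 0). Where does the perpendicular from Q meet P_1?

(8, 3, -4)

P_1: n·r = n·Q_1 gives -x - 5y - 4z = -7.
Foot = Q − λn with λ = (n·Q − d)/|n|² = (-49 − (-7))/42 = -1.
Foot = (9, 8, 0) − (-1)·(-1, -5, -4) = (8, 3, -4).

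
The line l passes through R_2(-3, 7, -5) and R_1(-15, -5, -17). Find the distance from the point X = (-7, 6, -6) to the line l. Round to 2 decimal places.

2.45

A direction vector for l is R_1 − R_2 = (-12, -12, -12).
Taking (-3, 7, -5) on l with direction v = (-12, -12, -12): w = X − (-3, 7, -5) = (-4, -1, -1), and w × v = (0, -36, 36).
Distance = |w × v| / |v| = √2592 / √432 ≈ 2.45.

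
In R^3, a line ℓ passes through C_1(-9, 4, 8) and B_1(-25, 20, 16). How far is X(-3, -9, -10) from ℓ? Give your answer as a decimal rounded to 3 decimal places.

13.437

A direction vector for ℓ is B_1 − C_1 = (-16, 16, 8).
Taking (-9, 4, 8) on ℓ with direction v = (-16, 16, 8): w = X − (-9, 4, 8) = (6, -13, -18), and w × v = (184, 240, -112).
Distance = |w × v| / |v| = √104000 / √576 ≈ 13.437.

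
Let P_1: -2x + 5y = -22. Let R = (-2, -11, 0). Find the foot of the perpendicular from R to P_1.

Foot = R − λn with λ = (n·R − d)/|n|² = (-51 − (-22))/29 = -1.
Foot = (-2, -11, 0) − (-1)·(-2, 5, 0) = (-4, -6, 0).

(-4, -6, 0)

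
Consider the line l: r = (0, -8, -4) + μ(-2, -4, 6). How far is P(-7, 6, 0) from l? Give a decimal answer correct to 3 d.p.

15.975

Taking (0, -8, -4) on l with direction v = (-2, -4, 6): w = P − (0, -8, -4) = (-7, 14, 4), and w × v = (100, 34, 56).
Distance = |w × v| / |v| = √14292 / √56 ≈ 15.975.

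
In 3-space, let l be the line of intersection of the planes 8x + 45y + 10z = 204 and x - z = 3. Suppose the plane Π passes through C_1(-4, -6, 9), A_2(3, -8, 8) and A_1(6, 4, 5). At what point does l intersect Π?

(8, 2, 5)

Direction of l: (8, 45, 10) × (1, 0, -1) = (-45, 18, -45).
A point on l: solving the two plane equations with x = 13 gives (13, 0, 10).
C_1A_2 = (7, -2, -1), C_1A_1 = (10, 10, -4); a normal to Π is C_1A_2 × C_1A_1 = (18, 18, 90).
Using C_1: Π has equation 18x + 18y + 90z = 630.
Substitute r = (13, 0, 10) + t(-45, 18, -45) into the plane: 1134 + (-4536)t = 630, so t = 1/9.
Intersection: (13, 0, 10) + (1/9)·(-45, 18, -45) = (8, 2, 5).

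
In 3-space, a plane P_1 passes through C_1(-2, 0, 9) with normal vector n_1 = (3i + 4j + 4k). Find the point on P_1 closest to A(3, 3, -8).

P_1: n_1·r = n_1·C_1 gives 3x + 4y + 4z = 30.
Foot = A − λn with λ = (n·A − d)/|n|² = (-11 − 30)/41 = -1.
Foot = (3, 3, -8) − (-1)·(3, 4, 4) = (6, 7, -4).

(6, 7, -4)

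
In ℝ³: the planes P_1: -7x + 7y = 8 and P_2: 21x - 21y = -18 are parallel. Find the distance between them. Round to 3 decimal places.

Rescale P_2 by 1/(-3): -7x + 7y = 6. Then distance = |8 − 6| / √98 ≈ 0.202.

0.202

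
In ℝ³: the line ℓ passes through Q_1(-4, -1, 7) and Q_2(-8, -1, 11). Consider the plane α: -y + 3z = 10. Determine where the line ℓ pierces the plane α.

A direction vector for ℓ is Q_2 − Q_1 = (-4, 0, 4).
Substitute r = (-4, -1, 7) + t(-4, 0, 4) into the plane: 22 + 12t = 10, so t = -1.
Intersection: (-4, -1, 7) + (-1)·(-4, 0, 4) = (0, -1, 3).

(0, -1, 3)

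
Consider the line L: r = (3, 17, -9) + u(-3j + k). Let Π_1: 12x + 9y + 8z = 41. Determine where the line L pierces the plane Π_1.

Substitute r = (3, 17, -9) + t(0, -3, 1) into the plane: 117 + (-19)t = 41, so t = 4.
Intersection: (3, 17, -9) + 4·(0, -3, 1) = (3, 5, -5).

(3, 5, -5)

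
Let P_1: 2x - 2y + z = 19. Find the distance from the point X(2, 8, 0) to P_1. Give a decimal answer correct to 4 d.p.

n·X − d = (2)·(2) + (-2)·(8) + (1)·(0) − 19 = -31; |n| = √9.
Distance = |-31| / √9 = 31/√9 ≈ 10.3333.

10.3333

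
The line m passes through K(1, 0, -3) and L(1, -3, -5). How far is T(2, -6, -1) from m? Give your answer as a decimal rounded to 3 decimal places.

A direction vector for m is L − K = (0, -3, -2).
Taking (1, 0, -3) on m with direction v = (0, -3, -2): w = T − (1, 0, -3) = (1, -6, 2), and w × v = (18, 2, -3).
Distance = |w × v| / |v| = √337 / √13 ≈ 5.091.

5.091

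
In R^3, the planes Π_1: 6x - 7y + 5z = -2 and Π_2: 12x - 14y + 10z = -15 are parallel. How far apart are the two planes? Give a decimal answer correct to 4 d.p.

Rescale Π_2 by 1/2: 6x - 7y + 5z = -15/2. Then distance = |-2 − (-15/2)| / √110 ≈ 0.5244.

0.5244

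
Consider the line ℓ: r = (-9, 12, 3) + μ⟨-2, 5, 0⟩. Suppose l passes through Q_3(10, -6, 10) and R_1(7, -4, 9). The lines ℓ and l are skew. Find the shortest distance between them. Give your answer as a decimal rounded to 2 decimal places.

1.47

A direction vector for l is R_1 − Q_3 = (-3, 2, -1).
Common perpendicular direction n = (-2, 5, 0) × (-3, 2, -1) = (-5, -2, 11).
With w = (10, -6, 10) − (-9, 12, 3) = (19, -18, 7), w · n = 18.
Distance = |w · n| / |n| = |18| / √150 ≈ 1.47.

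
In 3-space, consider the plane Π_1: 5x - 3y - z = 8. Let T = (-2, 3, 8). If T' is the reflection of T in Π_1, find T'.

λ = (n·T − d)/|n|² = (-27 − 8)/35 = -1.
Reflection = T − 2λn = (-2, 3, 8) − (-2)·(5, -3, -1) = (8, -3, 6).

(8, -3, 6)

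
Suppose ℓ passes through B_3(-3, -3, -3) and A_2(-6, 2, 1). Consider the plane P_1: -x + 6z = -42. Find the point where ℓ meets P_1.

(0, -8, -7)

A direction vector for ℓ is A_2 − B_3 = (-3, 5, 4).
Substitute r = (-3, -3, -3) + t(-3, 5, 4) into the plane: -15 + 27t = -42, so t = -1.
Intersection: (-3, -3, -3) + (-1)·(-3, 5, 4) = (0, -8, -7).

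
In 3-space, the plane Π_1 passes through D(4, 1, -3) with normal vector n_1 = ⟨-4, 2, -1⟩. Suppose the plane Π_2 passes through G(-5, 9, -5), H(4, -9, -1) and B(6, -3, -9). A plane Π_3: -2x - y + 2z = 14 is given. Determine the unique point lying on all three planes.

Π_1: n_1·r = n_1·D gives -4x + 2y - z = -11.
GH = (9, -18, 4), GB = (11, -12, -4); a normal to Π_2 is GH × GB = (120, 80, 90).
Using G: Π_2 has equation 120x + 80y + 90z = -330.
Solving the 3×3 linear system -4x + 2y - z = -11, 120x + 80y + 90z = -330, -2x - y + 2z = 14 (e.g. by elimination or Cramer's rule, determinant = -1880) gives (-1, -6, 3).

(-1, -6, 3)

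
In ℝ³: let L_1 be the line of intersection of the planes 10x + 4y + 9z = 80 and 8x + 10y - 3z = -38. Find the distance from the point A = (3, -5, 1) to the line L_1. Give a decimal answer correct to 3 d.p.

5.473

Direction of L_1: (10, 4, 9) × (8, 10, -3) = (-102, 102, 68).
A point on L_1: solving the two plane equations with x = 2 gives (2, -3, 8).
Taking (2, -3, 8) on L_1 with direction v = (-102, 102, 68): w = A − (2, -3, 8) = (1, -2, -7), and w × v = (578, 646, -102).
Distance = |w × v| / |v| = √761804 / √25432 ≈ 5.473.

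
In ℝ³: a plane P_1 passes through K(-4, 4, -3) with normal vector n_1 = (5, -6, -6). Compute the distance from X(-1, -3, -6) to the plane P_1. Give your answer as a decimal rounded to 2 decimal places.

7.62

P_1: n_1·r = n_1·K gives 5x - 6y - 6z = -26.
n·X − d = (5)·(-1) + (-6)·(-3) + (-6)·(-6) − (-26) = 75; |n| = √97.
Distance = |75| / √97 = 75/√97 ≈ 7.62.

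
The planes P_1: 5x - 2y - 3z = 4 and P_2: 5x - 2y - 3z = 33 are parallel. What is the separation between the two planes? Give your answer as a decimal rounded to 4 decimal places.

4.7044

Same normal n = (5, -2, -3) with |n| = √38; distance = |4 − 33| / |n| = 29/√38 ≈ 4.7044.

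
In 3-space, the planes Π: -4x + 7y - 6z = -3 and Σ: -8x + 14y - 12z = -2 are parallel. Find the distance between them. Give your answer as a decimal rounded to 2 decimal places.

0.20

Rescale Σ by 1/2: -4x + 7y - 6z = -1. Then distance = |-3 − (-1)| / √101 ≈ 0.20.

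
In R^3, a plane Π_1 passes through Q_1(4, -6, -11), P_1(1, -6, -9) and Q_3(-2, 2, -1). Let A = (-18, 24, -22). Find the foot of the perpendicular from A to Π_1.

Q_1P_1 = (-3, 0, 2), Q_1Q_3 = (-6, 8, 10); a normal to Π_1 is Q_1P_1 × Q_1Q_3 = (-16, 18, -24).
Using Q_1: Π_1 has equation -16x + 18y - 24z = 92.
Foot = A − λn with λ = (n·A − d)/|n|² = (1248 − 92)/1156 = 1.
Foot = (-18, 24, -22) − 1·(-16, 18, -24) = (-2, 6, 2).

(-2, 6, 2)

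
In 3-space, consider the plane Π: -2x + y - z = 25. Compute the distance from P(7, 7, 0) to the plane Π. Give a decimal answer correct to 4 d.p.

13.0639

n·P − d = (-2)·(7) + (1)·(7) + (-1)·(0) − 25 = -32; |n| = √6.
Distance = |-32| / √6 = 32/√6 ≈ 13.0639.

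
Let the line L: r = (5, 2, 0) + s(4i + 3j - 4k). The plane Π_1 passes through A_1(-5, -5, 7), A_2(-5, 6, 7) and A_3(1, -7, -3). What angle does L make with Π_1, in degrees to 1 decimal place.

A_1A_2 = (0, 11, 0), A_1A_3 = (6, -2, -10); a normal to Π_1 is A_1A_2 × A_1A_3 = (-110, 0, -66).
Using A_1: Π_1 has equation -110x - 66z = 88.
sin θ = |n·v| / (|n||v|) = |-176| / (√16456 · √41) = 0.21427.
θ ≈ 12.4°.

12.4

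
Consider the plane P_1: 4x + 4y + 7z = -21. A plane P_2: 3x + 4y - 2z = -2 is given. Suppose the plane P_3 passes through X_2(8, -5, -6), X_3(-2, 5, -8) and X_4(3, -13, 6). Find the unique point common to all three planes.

(8, -8, -3)

X_2X_3 = (-10, 10, -2), X_2X_4 = (-5, -8, 12); a normal to P_3 is X_2X_3 × X_2X_4 = (104, 130, 130).
Using X_2: P_3 has equation 104x + 130y + 130z = -598.
Solving the 3×3 linear system 4x + 4y + 7z = -21, 3x + 4y - 2z = -2, 104x + 130y + 130z = -598 (e.g. by elimination or Cramer's rule, determinant = 546) gives (8, -8, -3).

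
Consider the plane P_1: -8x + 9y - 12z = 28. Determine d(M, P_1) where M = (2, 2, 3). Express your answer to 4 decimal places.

n·M − d = (-8)·(2) + (9)·(2) + (-12)·(3) − 28 = -62; |n| = √289.
Distance = |-62| / √289 = 62/√289 ≈ 3.6471.

3.6471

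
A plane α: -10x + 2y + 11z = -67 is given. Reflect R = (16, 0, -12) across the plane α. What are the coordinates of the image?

(-4, 4, 10)

λ = (n·R − d)/|n|² = (-292 − (-67))/225 = -1.
Reflection = R − 2λn = (16, 0, -12) − (-2)·(-10, 2, 11) = (-4, 4, 10).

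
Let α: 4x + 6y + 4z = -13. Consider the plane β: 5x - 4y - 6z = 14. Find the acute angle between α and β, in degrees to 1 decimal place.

cos θ = |n₁·n₂| / (|n₁||n₂|) = |-28| / (√68 · √77).
θ = arccos(0.38695) ≈ 67.2°.

67.2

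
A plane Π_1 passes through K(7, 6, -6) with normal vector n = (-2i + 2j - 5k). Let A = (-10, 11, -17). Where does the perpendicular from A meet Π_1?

(-4, 5, -2)

Π_1: n·r = n·K gives -2x + 2y - 5z = 28.
Foot = A − λn with λ = (n·A − d)/|n|² = (127 − 28)/33 = 3.
Foot = (-10, 11, -17) − 3·(-2, 2, -5) = (-4, 5, -2).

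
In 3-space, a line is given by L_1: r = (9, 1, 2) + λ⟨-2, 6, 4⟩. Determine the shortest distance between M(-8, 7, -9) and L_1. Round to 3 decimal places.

Taking (9, 1, 2) on L_1 with direction v = (-2, 6, 4): w = M − (9, 1, 2) = (-17, 6, -11), and w × v = (90, 90, -90).
Distance = |w × v| / |v| = √24300 / √56 ≈ 20.831.

20.831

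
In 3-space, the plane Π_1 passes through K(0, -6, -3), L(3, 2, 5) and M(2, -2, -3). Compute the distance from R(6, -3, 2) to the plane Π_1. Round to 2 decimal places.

4.56

KL = (3, 8, 8), KM = (2, 4, 0); a normal to Π_1 is KL × KM = (-32, 16, -4).
Using K: Π_1 has equation -32x + 16y - 4z = -84.
n·R − d = (-32)·(6) + (16)·(-3) + (-4)·(2) − (-84) = -164; |n| = √1296.
Distance = |-164| / √1296 = 164/√1296 ≈ 4.56.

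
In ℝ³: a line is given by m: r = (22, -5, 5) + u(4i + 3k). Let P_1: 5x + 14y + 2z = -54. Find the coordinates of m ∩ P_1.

(6, -5, -7)

Substitute r = (22, -5, 5) + t(4, 0, 3) into the plane: 50 + 26t = -54, so t = -4.
Intersection: (22, -5, 5) + (-4)·(4, 0, 3) = (6, -5, -7).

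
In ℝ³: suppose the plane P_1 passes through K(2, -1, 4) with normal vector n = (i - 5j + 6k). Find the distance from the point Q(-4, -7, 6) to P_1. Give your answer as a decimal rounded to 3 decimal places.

4.572

P_1: n·r = n·K gives x - 5y + 6z = 31.
n·Q − d = (1)·(-4) + (-5)·(-7) + (6)·(6) − 31 = 36; |n| = √62.
Distance = |36| / √62 = 36/√62 ≈ 4.572.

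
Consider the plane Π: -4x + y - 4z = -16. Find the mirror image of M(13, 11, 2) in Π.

λ = (n·M − d)/|n|² = (-49 − (-16))/33 = -1.
Reflection = M − 2λn = (13, 11, 2) − (-2)·(-4, 1, -4) = (5, 13, -6).

(5, 13, -6)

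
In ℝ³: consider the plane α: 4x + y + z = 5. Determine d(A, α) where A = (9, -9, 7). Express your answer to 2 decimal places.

n·A − d = (4)·(9) + (1)·(-9) + (1)·(7) − 5 = 29; |n| = √18.
Distance = |29| / √18 = 29/√18 ≈ 6.84.

6.84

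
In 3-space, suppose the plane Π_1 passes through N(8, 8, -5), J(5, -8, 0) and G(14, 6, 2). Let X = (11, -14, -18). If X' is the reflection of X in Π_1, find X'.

NJ = (-3, -16, 5), NG = (6, -2, 7); a normal to Π_1 is NJ × NG = (-102, 51, 102).
Using N: Π_1 has equation -102x + 51y + 102z = -918.
λ = (n·X − d)/|n|² = (-3672 − (-918))/23409 = -2/17.
Reflection = X − 2λn = (11, -14, -18) − (-4/17)·(-102, 51, 102) = (-13, -2, 6).

(-13, -2, 6)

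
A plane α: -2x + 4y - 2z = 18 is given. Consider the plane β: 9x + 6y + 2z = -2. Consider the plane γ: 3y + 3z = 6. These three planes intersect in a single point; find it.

(-2, 3, -1)

Solving the 3×3 linear system -2x + 4y - 2z = 18, 9x + 6y + 2z = -2, 3y + 3z = 6 (e.g. by elimination or Cramer's rule, determinant = -186) gives (-2, 3, -1).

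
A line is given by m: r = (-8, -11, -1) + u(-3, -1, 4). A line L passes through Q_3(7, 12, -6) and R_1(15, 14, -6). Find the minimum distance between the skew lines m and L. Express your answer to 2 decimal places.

18.34

A direction vector for L is R_1 − Q_3 = (8, 2, 0).
Common perpendicular direction n = (-3, -1, 4) × (8, 2, 0) = (-8, 32, 2).
With w = (7, 12, -6) − (-8, -11, -1) = (15, 23, -5), w · n = 606.
Distance = |w · n| / |n| = |606| / √1092 ≈ 18.34.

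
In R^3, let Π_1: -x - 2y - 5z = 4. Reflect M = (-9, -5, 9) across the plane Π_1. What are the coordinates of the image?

(-11, -9, -1)

λ = (n·M − d)/|n|² = (-26 − 4)/30 = -1.
Reflection = M − 2λn = (-9, -5, 9) − (-2)·(-1, -2, -5) = (-11, -9, -1).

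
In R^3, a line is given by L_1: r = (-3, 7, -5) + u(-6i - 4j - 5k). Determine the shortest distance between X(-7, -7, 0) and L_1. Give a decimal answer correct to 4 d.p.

14.0611

Taking (-3, 7, -5) on L_1 with direction v = (-6, -4, -5): w = X − (-3, 7, -5) = (-4, -14, 5), and w × v = (90, -50, -68).
Distance = |w × v| / |v| = √15224 / √77 ≈ 14.0611.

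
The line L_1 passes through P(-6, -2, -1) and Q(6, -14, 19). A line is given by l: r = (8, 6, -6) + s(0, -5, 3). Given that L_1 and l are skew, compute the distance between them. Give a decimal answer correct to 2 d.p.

A direction vector for L_1 is Q − P = (12, -12, 20).
Common perpendicular direction n = (12, -12, 20) × (0, -5, 3) = (64, -36, -60).
With w = (8, 6, -6) − (-6, -2, -1) = (14, 8, -5), w · n = 908.
Distance = |w · n| / |n| = |908| / √8992 ≈ 9.58.

9.58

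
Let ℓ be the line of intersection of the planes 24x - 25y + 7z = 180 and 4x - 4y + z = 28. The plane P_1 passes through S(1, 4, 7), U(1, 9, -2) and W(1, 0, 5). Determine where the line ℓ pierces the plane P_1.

(1, -4, 8)

Direction of ℓ: (24, -25, 7) × (4, -4, 1) = (3, 4, 4).
A point on ℓ: solving the two plane equations with x = 13 gives (13, 12, 24).
SU = (0, 5, -9), SW = (0, -4, -2); a normal to P_1 is SU × SW = (-46, 0, 0).
Using S: P_1 has equation -46x = -46.
Substitute r = (13, 12, 24) + t(3, 4, 4) into the plane: -598 + (-138)t = -46, so t = -4.
Intersection: (13, 12, 24) + (-4)·(3, 4, 4) = (1, -4, 8).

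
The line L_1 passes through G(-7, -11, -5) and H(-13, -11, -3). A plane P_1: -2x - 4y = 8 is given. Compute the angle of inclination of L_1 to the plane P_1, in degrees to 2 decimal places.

25.10

A direction vector for L_1 is H − G = (-6, 0, 2).
sin θ = |n·v| / (|n||v|) = |12| / (√20 · √40) = 0.42426.
θ ≈ 25.10°.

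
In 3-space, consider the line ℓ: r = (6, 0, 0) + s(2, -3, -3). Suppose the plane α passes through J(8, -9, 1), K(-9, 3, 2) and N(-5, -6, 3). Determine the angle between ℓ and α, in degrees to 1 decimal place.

41.0

JK = (-17, 12, 1), JN = (-13, 3, 2); a normal to α is JK × JN = (21, 21, 105).
Using J: α has equation 21x + 21y + 105z = 84.
sin θ = |n·v| / (|n||v|) = |-336| / (√11907 · √22) = 0.65649.
θ ≈ 41.0°.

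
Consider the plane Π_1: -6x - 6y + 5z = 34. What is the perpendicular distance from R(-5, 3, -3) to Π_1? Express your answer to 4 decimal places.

n·R − d = (-6)·(-5) + (-6)·(3) + (5)·(-3) − 34 = -37; |n| = √97.
Distance = |-37| / √97 = 37/√97 ≈ 3.7568.

3.7568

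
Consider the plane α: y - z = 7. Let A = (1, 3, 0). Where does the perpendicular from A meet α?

Foot = A − λn with λ = (n·A − d)/|n|² = (3 − 7)/2 = -2.
Foot = (1, 3, 0) − (-2)·(0, 1, -1) = (1, 5, -2).

(1, 5, -2)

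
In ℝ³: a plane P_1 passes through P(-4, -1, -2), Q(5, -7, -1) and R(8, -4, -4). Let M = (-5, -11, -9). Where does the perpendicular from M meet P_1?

PQ = (9, -6, 1), PR = (12, -3, -2); a normal to P_1 is PQ × PR = (15, 30, 45).
Using P: P_1 has equation 15x + 30y + 45z = -180.
Foot = M − λn with λ = (n·M − d)/|n|² = (-810 − (-180))/3150 = -1/5.
Foot = (-5, -11, -9) − (-1/5)·(15, 30, 45) = (-2, -5, 0).

(-2, -5, 0)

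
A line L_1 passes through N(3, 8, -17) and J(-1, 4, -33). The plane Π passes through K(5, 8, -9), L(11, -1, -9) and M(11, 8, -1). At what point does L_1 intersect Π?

A direction vector for L_1 is J − N = (-4, -4, -16).
KL = (6, -9, 0), KM = (6, 0, 8); a normal to Π is KL × KM = (-72, -48, 54).
Using K: Π has equation -72x - 48y + 54z = -1230.
Substitute r = (3, 8, -17) + t(-4, -4, -16) into the plane: -1518 + (-384)t = -1230, so t = -3/4.
Intersection: (3, 8, -17) + (-3/4)·(-4, -4, -16) = (6, 11, -5).

(6, 11, -5)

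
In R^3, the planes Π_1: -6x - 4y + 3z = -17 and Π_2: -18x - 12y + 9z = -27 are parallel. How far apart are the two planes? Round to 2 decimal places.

Rescale Π_2 by 1/3: -6x - 4y + 3z = -9. Then distance = |-17 − (-9)| / √61 ≈ 1.02.

1.02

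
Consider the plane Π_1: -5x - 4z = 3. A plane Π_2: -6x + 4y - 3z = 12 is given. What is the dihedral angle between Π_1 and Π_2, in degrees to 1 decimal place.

32.9

cos θ = |n₁·n₂| / (|n₁||n₂|) = |42| / (√41 · √61).
θ = arccos(0.83983) ≈ 32.9°.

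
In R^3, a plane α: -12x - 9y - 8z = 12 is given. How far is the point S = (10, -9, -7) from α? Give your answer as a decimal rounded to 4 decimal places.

0.2941

n·S − d = (-12)·(10) + (-9)·(-9) + (-8)·(-7) − 12 = 5; |n| = √289.
Distance = |5| / √289 = 5/√289 ≈ 0.2941.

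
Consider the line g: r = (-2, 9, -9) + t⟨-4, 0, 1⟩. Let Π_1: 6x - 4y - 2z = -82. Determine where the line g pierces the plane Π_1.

Substitute r = (-2, 9, -9) + t(-4, 0, 1) into the plane: -30 + (-26)t = -82, so t = 2.
Intersection: (-2, 9, -9) + 2·(-4, 0, 1) = (-10, 9, -7).

(-10, 9, -7)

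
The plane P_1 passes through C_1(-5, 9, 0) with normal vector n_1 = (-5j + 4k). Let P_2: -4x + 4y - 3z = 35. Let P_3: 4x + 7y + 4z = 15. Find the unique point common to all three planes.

P_1: n_1·r = n_1·C_1 gives -5y + 4z = -45.
Solving the 3×3 linear system -5y + 4z = -45, -4x + 4y - 3z = 35, 4x + 7y + 4z = 15 (e.g. by elimination or Cramer's rule, determinant = -196) gives (0, 5, -5).

(0, 5, -5)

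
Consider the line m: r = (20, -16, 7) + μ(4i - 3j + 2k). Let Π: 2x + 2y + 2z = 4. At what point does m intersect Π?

Substitute r = (20, -16, 7) + t(4, -3, 2) into the plane: 22 + 6t = 4, so t = -3.
Intersection: (20, -16, 7) + (-3)·(4, -3, 2) = (8, -7, 1).

(8, -7, 1)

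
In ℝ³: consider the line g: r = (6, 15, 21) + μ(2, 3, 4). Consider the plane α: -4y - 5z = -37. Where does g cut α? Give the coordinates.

(-2, 3, 5)

Substitute r = (6, 15, 21) + t(2, 3, 4) into the plane: -165 + (-32)t = -37, so t = -4.
Intersection: (6, 15, 21) + (-4)·(2, 3, 4) = (-2, 3, 5).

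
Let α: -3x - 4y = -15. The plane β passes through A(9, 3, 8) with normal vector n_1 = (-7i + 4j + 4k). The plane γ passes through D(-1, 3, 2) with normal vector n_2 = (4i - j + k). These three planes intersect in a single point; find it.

(1, 3, -6)

β: n_1·r = n_1·A gives -7x + 4y + 4z = -19.
γ: n_2·r = n_2·D gives 4x - y + z = -5.
Solving the 3×3 linear system -3x - 4y = -15, -7x + 4y + 4z = -19, 4x - y + z = -5 (e.g. by elimination or Cramer's rule, determinant = -116) gives (1, 3, -6).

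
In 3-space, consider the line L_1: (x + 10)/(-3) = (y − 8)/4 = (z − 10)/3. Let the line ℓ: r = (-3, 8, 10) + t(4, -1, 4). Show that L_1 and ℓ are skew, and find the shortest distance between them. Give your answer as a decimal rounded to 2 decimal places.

L_1 has direction (-3, 4, 3) through (-10, 8, 10).
Common perpendicular direction n = (-3, 4, 3) × (4, -1, 4) = (19, 24, -13).
With w = (-3, 8, 10) − (-10, 8, 10) = (7, 0, 0), w · n = 133.
Since n ≠ 0 the lines are not parallel, and w · n = 133 ≠ 0 so they do not intersect; hence they are skew.
Distance = |w · n| / |n| = |133| / √1106 ≈ 4.00.

4.00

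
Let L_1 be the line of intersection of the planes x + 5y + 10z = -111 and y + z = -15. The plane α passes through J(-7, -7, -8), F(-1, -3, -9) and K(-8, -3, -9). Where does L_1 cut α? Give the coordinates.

Direction of L_1: (1, 5, 10) × (0, 1, 1) = (-5, -1, 1).
A point on L_1: solving the two plane equations with x = 24 gives (24, -3, -12).
JF = (6, 4, -1), JK = (-1, 4, -1); a normal to α is JF × JK = (0, 7, 28).
Using J: α has equation 7y + 28z = -273.
Substitute r = (24, -3, -12) + t(-5, -1, 1) into the plane: -357 + 21t = -273, so t = 4.
Intersection: (24, -3, -12) + 4·(-5, -1, 1) = (4, -7, -8).

(4, -7, -8)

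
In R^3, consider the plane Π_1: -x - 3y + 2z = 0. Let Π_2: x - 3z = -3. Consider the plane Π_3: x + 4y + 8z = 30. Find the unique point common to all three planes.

(6, 0, 3)

Solving the 3×3 linear system -x - 3y + 2z = 0, x - 3z = -3, x + 4y + 8z = 30 (e.g. by elimination or Cramer's rule, determinant = 29) gives (6, 0, 3).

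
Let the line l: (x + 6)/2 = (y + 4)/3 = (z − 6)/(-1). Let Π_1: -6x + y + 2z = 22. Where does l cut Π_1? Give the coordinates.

(-2, 2, 4)

l has direction (2, 3, -1) through (-6, -4, 6).
Substitute r = (-6, -4, 6) + t(2, 3, -1) into the plane: 44 + (-11)t = 22, so t = 2.
Intersection: (-6, -4, 6) + 2·(2, 3, -1) = (-2, 2, 4).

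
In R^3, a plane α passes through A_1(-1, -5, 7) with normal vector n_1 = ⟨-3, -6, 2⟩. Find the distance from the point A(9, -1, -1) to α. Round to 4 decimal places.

α: n_1·r = n_1·A_1 gives -3x - 6y + 2z = 47.
n·A − d = (-3)·(9) + (-6)·(-1) + (2)·(-1) − 47 = -70; |n| = √49.
Distance = |-70| / √49 = 70/√49 ≈ 10.0000.

10.0000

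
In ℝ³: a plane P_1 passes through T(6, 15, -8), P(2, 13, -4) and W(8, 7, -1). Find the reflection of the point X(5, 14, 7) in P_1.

(-1, 2, -5)

TP = (-4, -2, 4), TW = (2, -8, 7); a normal to P_1 is TP × TW = (18, 36, 36).
Using T: P_1 has equation 18x + 36y + 36z = 360.
λ = (n·X − d)/|n|² = (846 − 360)/2916 = 1/6.
Reflection = X − 2λn = (5, 14, 7) − (1/3)·(18, 36, 36) = (-1, 2, -5).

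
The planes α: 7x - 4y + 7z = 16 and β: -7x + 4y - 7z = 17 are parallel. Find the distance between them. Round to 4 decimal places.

3.0907

Rescale β by 1/(-1): 7x - 4y + 7z = -17. Then distance = |16 − (-17)| / √114 ≈ 3.0907.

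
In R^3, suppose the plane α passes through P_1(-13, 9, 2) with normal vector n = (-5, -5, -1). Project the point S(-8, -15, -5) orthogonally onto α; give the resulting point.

(2, -5, -3)

α: n·r = n·P_1 gives -5x - 5y - z = 18.
Foot = S − λn with λ = (n·S − d)/|n|² = (120 − 18)/51 = 2.
Foot = (-8, -15, -5) − 2·(-5, -5, -1) = (2, -5, -3).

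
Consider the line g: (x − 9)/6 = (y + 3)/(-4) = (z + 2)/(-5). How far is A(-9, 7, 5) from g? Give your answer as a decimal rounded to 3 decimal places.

g has direction (6, -4, -5) through (9, -3, -2).
Taking (9, -3, -2) on g with direction v = (6, -4, -5): w = A − (9, -3, -2) = (-18, 10, 7), and w × v = (-22, -48, 12).
Distance = |w × v| / |v| = √2932 / √77 ≈ 6.171.

6.171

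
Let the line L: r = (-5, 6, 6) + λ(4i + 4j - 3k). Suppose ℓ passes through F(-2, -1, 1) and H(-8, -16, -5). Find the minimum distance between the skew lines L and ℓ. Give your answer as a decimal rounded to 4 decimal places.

3.6297

A direction vector for ℓ is H − F = (-6, -15, -6).
Common perpendicular direction n = (4, 4, -3) × (-6, -15, -6) = (-69, 42, -36).
With w = (-2, -1, 1) − (-5, 6, 6) = (3, -7, -5), w · n = -321.
Distance = |w · n| / |n| = |-321| / √7821 ≈ 3.6297.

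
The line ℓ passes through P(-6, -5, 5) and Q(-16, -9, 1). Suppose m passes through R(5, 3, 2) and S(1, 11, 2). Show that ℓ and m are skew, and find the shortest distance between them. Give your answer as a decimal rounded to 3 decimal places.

7.496

A direction vector for ℓ is Q − P = (-10, -4, -4).
A direction vector for m is S − R = (-4, 8, 0).
Common perpendicular direction n = (-10, -4, -4) × (-4, 8, 0) = (32, 16, -96).
With w = (5, 3, 2) − (-6, -5, 5) = (11, 8, -3), w · n = 768.
Since n ≠ 0 the lines are not parallel, and w · n = 768 ≠ 0 so they do not intersect; hence they are skew.
Distance = |w · n| / |n| = |768| / √10496 ≈ 7.496.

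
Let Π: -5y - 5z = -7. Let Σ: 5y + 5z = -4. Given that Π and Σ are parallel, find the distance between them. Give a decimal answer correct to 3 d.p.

1.556

Rescale Σ by 1/(-1): -5y - 5z = 4. Then distance = |-7 − 4| / √50 ≈ 1.556.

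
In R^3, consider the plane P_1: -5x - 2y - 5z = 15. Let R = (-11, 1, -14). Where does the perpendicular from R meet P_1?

Foot = R − λn with λ = (n·R − d)/|n|² = (123 − 15)/54 = 2.
Foot = (-11, 1, -14) − 2·(-5, -2, -5) = (-1, 5, -4).

(-1, 5, -4)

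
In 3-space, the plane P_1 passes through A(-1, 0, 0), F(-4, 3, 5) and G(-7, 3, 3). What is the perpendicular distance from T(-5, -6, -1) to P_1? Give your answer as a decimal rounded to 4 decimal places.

AF = (-3, 3, 5), AG = (-6, 3, 3); a normal to P_1 is AF × AG = (-6, -21, 9).
Using A: P_1 has equation -6x - 21y + 9z = 6.
n·T − d = (-6)·(-5) + (-21)·(-6) + (9)·(-1) − 6 = 141; |n| = √558.
Distance = |141| / √558 = 141/√558 ≈ 5.9690.

5.9690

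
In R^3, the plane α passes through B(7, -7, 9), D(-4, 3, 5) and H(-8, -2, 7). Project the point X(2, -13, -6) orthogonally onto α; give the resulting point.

BD = (-11, 10, -4), BH = (-15, 5, -2); a normal to α is BD × BH = (0, 38, 95).
Using B: α has equation 38y + 95z = 589.
Foot = X − λn with λ = (n·X − d)/|n|² = (-1064 − 589)/10469 = -3/19.
Foot = (2, -13, -6) − (-3/19)·(0, 38, 95) = (2, -7, 9).

(2, -7, 9)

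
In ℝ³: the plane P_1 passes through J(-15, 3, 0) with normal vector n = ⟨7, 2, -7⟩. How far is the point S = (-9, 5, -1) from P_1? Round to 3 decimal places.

5.248

P_1: n·r = n·J gives 7x + 2y - 7z = -99.
n·S − d = (7)·(-9) + (2)·(5) + (-7)·(-1) − (-99) = 53; |n| = √102.
Distance = |53| / √102 = 53/√102 ≈ 5.248.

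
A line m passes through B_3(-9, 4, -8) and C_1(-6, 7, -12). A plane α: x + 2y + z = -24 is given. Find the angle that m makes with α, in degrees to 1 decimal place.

A direction vector for m is C_1 − B_3 = (3, 3, -4).
sin θ = |n·v| / (|n||v|) = |5| / (√6 · √34) = 0.35007.
θ ≈ 20.5°.

20.5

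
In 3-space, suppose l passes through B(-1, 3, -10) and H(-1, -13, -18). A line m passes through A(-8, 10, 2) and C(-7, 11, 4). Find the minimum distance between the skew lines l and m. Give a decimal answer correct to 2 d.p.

10.16

A direction vector for l is H − B = (0, -16, -8).
A direction vector for m is C − A = (1, 1, 2).
Common perpendicular direction n = (0, -16, -8) × (1, 1, 2) = (-24, -8, 16).
With w = (-8, 10, 2) − (-1, 3, -10) = (-7, 7, 12), w · n = 304.
Distance = |w · n| / |n| = |304| / √896 ≈ 10.16.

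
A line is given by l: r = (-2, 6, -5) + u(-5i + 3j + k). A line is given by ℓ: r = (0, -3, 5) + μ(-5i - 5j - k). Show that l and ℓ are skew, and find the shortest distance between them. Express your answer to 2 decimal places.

Common perpendicular direction n = (-5, 3, 1) × (-5, -5, -1) = (2, -10, 40).
With w = (0, -3, 5) − (-2, 6, -5) = (2, -9, 10), w · n = 494.
Since n ≠ 0 the lines are not parallel, and w · n = 494 ≠ 0 so they do not intersect; hence they are skew.
Distance = |w · n| / |n| = |494| / √1704 ≈ 11.97.

11.97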